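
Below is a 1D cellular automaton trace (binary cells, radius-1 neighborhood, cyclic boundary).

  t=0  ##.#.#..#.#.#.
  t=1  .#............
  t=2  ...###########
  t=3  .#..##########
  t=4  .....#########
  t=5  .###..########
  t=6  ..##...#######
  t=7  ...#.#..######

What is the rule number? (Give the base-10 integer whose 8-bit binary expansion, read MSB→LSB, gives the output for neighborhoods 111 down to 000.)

193

  ###|#  b7=1 t=2,i=4
  ##.|#  b6=1 t=0,i=1
  #.#|.  b5=0 t=0,i=2
  #..|.  b4=0 t=0,i=6
  .##|.  b3=0 t=0,i=0
  .#.|.  b2=0 t=0,i=3
  ..#|.  b1=0 t=0,i=7
  ...|#  b0=1 t=1,i=3
  bits 11000001 = 193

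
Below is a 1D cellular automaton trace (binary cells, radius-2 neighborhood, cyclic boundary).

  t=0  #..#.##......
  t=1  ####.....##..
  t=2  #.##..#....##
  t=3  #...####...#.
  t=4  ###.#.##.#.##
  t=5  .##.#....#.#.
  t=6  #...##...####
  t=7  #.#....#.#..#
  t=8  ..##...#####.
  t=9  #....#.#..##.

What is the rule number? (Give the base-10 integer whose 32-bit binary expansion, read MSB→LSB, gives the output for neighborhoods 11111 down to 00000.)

1925056433

  #####|.  b31=0 t=4,i=0
  ####.|#  b30=1 t=1,i=2
  ###.#|#  b29=1 t=2,i=0
  ###..|#  b28=1 t=1,i=3
  ##.##|.  b27=0 t=2,i=1
  ##.#.|.  b26=0 t=4,i=3
  ##..#|#  b25=1 t=1,i=11
  ##...|.  b24=0 t=0,i=7
  #.###|#  b23=1 t=4,i=11
  #.##.|.  b22=0 t=0,i=5
  #.#.#|#  b21=1 t=4,i=4
  #.#..|#  b20=1 t=3,i=0
  #..##|#  b19=1 t=1,i=12
  #..#.|#  b18=1 t=0,i=2
  #...#|#  b17=1 t=3,i=2
  #....|.  b16=0 t=0,i=8
  .####|.  b15=0 t=1,i=1
  .###.|.  b14=0 t=2,i=12
  .##.#|.  b13=0 t=4,i=7
  .##..|.  b12=0 t=0,i=6
  .#.##|.  b11=0 t=0,i=4
  .#.#.|#  b10=1 t=3,i=12
  .#..#|#  b9=1 t=0,i=1
  .#...|#  b8=1 t=2,i=7
  ..###|#  b7=1 t=1,i=0
  ..##.|.  b6=0 t=1,i=9
  ..#.#|#  b5=1 t=0,i=3
  ..#..|#  b4=1 t=0,i=0
  ...##|.  b3=0 t=1,i=8
  ...#.|.  b2=0 t=0,i=12
  ....#|.  b1=0 t=0,i=11
  .....|#  b0=1 t=0,i=9
  bits 01110010101111100000011110110001 = 1925056433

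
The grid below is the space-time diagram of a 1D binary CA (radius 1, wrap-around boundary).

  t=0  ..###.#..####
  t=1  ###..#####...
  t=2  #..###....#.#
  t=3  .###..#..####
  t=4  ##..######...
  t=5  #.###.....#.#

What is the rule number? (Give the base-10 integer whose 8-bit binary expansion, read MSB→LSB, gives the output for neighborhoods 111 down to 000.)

  ### -> .   bit 7 = 0  t=0,i=3
  ##. -> .   bit 6 = 0  t=0,i=4
  #.# -> #   bit 5 = 1  t=0,i=5
  #.. -> #   bit 4 = 1  t=0,i=0
  .## -> #   bit 3 = 1  t=0,i=2
  .#. -> #   bit 2 = 1  t=0,i=6
  ..# -> #   bit 1 = 1  t=0,i=1
  ... -> .   bit 0 = 0  t=1,i=11
  bits 00111110 = 62

62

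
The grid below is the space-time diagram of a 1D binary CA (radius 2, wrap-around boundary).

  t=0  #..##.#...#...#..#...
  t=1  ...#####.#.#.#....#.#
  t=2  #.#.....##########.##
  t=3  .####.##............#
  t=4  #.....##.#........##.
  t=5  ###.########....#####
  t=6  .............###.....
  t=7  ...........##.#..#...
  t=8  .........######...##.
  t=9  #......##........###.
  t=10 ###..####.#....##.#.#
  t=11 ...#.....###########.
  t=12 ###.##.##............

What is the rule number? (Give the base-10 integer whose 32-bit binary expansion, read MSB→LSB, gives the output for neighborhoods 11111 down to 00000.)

  nb #####: next=.  (t=1,i=5, bit31=0)
  nb ####.: next=.  (t=1,i=6, bit30=0)
  nb ###.#: next=.  (t=1,i=7, bit29=0)
  nb ###..: next=.  (t=5,i=11, bit28=0)
  nb ##.##: next=.  (t=2,i=18, bit27=0)
  nb ##.#.: next=#  (t=0,i=5, bit26=1)
  nb ##..#: next=#  (t=10,i=3, bit25=1)
  nb ##...: next=.  (t=3,i=8, bit24=0)
  nb #.###: next=.  (t=2,i=19, bit23=0)
  nb #.##.: next=#  (t=3,i=6, bit22=1)
  nb #.#.#: next=#  (t=1,i=9, bit21=1)
  nb #.#..: next=#  (t=0,i=6, bit20=1)
  nb #..##: next=.  (t=0,i=2, bit19=0)
  nb #..#.: next=.  (t=0,i=16, bit18=0)
  nb #...#: next=.  (t=0,i=8, bit17=0)
  nb #....: next=#  (t=1,i=15, bit16=1)
  nb .####: next=.  (t=1,i=4, bit15=0)
  nb .###.: next=#  (t=2,i=20, bit14=1)
  nb .##.#: next=#  (t=0,i=4, bit13=1)
  nb .##..: next=#  (t=3,i=7, bit12=1)
  nb .#.##: next=#  (t=3,i=0, bit11=1)
  nb .#.#.: next=#  (t=1,i=10, bit10=1)
  nb .#..#: next=.  (t=0,i=1, bit9=0)
  nb .#...: next=#  (t=0,i=7, bit8=1)
  nb ..###: next=.  (t=1,i=3, bit7=0)
  nb ..##.: next=#  (t=0,i=3, bit6=1)
  nb ..#.#: next=.  (t=1,i=18, bit5=0)
  nb ..#..: next=.  (t=0,i=0, bit4=0)
  nb ...##: next=#  (t=1,i=2, bit3=1)
  nb ...#.: next=#  (t=0,i=9, bit2=1)
  nb ....#: next=#  (t=1,i=16, bit1=1)
  nb .....: next=.  (t=2,i=5, bit0=0)
  bits 00000110011100010111110101001110 = 108100942

108100942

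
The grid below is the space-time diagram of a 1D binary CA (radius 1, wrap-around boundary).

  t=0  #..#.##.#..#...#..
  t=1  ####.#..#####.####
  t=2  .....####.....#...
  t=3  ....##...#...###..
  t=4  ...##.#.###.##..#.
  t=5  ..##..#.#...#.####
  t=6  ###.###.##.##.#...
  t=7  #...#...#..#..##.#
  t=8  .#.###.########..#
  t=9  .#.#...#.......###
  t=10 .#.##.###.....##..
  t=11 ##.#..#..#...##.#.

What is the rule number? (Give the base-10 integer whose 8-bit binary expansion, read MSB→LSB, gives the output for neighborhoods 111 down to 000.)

  [7] ### => .  t=1,i=0
  [6] ##. => .  t=0,i=6
  [5] #.# => .  t=0,i=4
  [4] #.. => #  t=0,i=1
  [3] .## => #  t=0,i=5
  [2] .#. => #  t=0,i=0
  [1] ..# => #  t=0,i=2
  [0] ... => .  t=0,i=13
  bits 00011110 = 30

30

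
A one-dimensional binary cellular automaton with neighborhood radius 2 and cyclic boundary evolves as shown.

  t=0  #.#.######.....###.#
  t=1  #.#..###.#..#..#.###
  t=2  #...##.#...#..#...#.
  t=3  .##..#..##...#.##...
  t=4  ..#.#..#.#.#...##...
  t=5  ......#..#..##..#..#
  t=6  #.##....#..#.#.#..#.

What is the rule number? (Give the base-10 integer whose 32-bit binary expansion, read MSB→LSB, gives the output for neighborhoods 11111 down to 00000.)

  nb #####: next=#  (t=0,i=6, bit31=1)
  nb ####.: next=.  (t=0,i=8, bit30=0)
  nb ###.#: next=#  (t=0,i=17, bit29=1)
  nb ###..: next=#  (t=0,i=9, bit28=1)
  nb ##.##: next=#  (t=0,i=18, bit27=1)
  nb ##.#.: next=.  (t=0,i=1, bit26=0)
  nb ##..#: next=.  (t=3,i=3, bit25=0)
  nb ##...: next=.  (t=0,i=10, bit24=0)
  nb #.###: next=.  (t=0,i=4, bit23=0)
  nb #.##.: next=#  (t=0,i=19, bit22=1)
  nb #.#.#: next=#  (t=0,i=2, bit21=1)
  nb #.#..: next=.  (t=1,i=2, bit20=0)
  nb #..##: next=#  (t=1,i=4, bit19=1)
  nb #..#.: next=#  (t=1,i=11, bit18=1)
  nb #...#: next=#  (t=2,i=2, bit17=1)
  nb #....: next=.  (t=0,i=11, bit16=0)
  nb .####: next=#  (t=0,i=5, bit15=1)
  nb .###.: next=.  (t=0,i=16, bit14=0)
  nb .##.#: next=#  (t=0,i=0, bit13=1)
  nb .##..: next=#  (t=3,i=2, bit12=1)
  nb .#.##: next=.  (t=0,i=3, bit11=0)
  nb .#.#.: next=.  (t=2,i=19, bit10=0)
  nb .#..#: next=.  (t=1,i=3, bit9=0)
  nb .#...: next=#  (t=2,i=1, bit8=1)
  nb ..###: next=#  (t=0,i=15, bit7=1)
  nb ..##.: next=.  (t=2,i=4, bit6=0)
  nb ..#.#: next=.  (t=1,i=15, bit5=0)
  nb ..#..: next=.  (t=1,i=12, bit4=0)
  nb ...##: next=.  (t=0,i=14, bit3=0)
  nb ...#.: next=.  (t=2,i=10, bit2=0)
  nb ....#: next=.  (t=0,i=13, bit1=0)
  nb .....: next=#  (t=0,i=12, bit0=1)
  bits 10111000011011101011000110000001 = 3094262145

3094262145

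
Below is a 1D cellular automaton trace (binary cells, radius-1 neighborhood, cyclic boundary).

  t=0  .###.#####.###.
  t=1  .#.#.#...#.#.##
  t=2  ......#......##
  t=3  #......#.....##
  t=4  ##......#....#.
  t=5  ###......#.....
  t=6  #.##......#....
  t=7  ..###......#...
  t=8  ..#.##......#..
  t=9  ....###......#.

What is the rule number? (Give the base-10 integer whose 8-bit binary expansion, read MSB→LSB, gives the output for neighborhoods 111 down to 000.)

88

  [7] ### => .  t=0,i=2
  [6] ##. => #  t=0,i=3
  [5] #.# => .  t=0,i=4
  [4] #.. => #  t=0,i=14
  [3] .## => #  t=0,i=1
  [2] .#. => .  t=1,i=1
  [1] ..# => .  t=0,i=0
  [0] ... => .  t=1,i=7
  bits 01011000 = 88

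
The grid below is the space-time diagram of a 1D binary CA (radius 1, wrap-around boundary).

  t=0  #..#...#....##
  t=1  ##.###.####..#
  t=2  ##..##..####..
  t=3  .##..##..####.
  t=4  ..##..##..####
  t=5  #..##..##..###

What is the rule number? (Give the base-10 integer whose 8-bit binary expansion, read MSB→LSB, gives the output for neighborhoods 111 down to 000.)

  ###|#  b7=1 t=0,i=13
  ##.|#  b6=1 t=0,i=0
  #.#|.  b5=0 t=1,i=2
  #..|#  b4=1 t=0,i=1
  .##|.  b3=0 t=0,i=12
  .#.|#  b2=1 t=0,i=3
  ..#|.  b1=0 t=0,i=2
  ...|#  b0=1 t=0,i=5
  bits 11010101 = 213

213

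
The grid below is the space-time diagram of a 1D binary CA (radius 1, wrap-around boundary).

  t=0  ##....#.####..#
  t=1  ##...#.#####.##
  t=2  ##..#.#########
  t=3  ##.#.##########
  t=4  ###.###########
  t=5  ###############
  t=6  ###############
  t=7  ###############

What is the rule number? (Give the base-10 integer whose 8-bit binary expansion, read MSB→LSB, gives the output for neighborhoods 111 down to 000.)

  nb ###: next=#  (t=0,i=0, bit7=1)
  nb ##.: next=#  (t=0,i=1, bit6=1)
  nb #.#: next=#  (t=0,i=7, bit5=1)
  nb #..: next=.  (t=0,i=2, bit4=0)
  nb .##: next=#  (t=0,i=8, bit3=1)
  nb .#.: next=.  (t=0,i=6, bit2=0)
  nb ..#: next=#  (t=0,i=5, bit1=1)
  nb ...: next=.  (t=0,i=3, bit0=0)
  bits 11101010 = 234

234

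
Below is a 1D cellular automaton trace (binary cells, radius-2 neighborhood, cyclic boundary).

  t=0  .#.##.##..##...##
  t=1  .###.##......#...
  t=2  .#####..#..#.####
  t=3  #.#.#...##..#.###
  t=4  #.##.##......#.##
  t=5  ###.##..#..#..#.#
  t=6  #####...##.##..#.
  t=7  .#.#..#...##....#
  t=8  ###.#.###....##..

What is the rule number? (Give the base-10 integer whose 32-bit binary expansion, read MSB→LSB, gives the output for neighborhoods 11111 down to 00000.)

1751371666

  [31] ##### => .  t=2,i=3
  [30] ####. => #  t=2,i=4
  [29] ###.# => #  t=1,i=3
  [28] ###.. => .  t=2,i=5
  [27] ##.## => #  t=0,i=5
  [26] ##.#. => .  t=0,i=0
  [25] ##..# => .  t=0,i=8
  [24] ##... => .  t=0,i=12
  [23] #.### => .  t=2,i=1
  [22] #.##. => #  t=0,i=3
  [21] #.#.# => #  t=0,i=1
  [20] #.#.. => .  t=3,i=4
  [19] #..## => .  t=0,i=9
  [18] #..#. => .  t=2,i=7
  [17] #...# => #  t=0,i=13
  [16] #.... => #  t=1,i=8
  [15] .#### => #  t=2,i=2
  [14] .###. => #  t=1,i=2
  [13] .##.# => .  t=0,i=4
  [12] .##.. => .  t=0,i=7
  [11] .#.## => #  t=0,i=2
  [10] .#.#. => #  t=3,i=3
  [9] .#..# => #  t=2,i=9
  [8] .#... => #  t=1,i=14
  [7] ..### => #  t=1,i=1
  [6] ..##. => .  t=0,i=10
  [5] ..#.# => .  t=2,i=11
  [4] ..#.. => #  t=1,i=13
  [3] ...## => .  t=0,i=14
  [2] ...#. => .  t=1,i=12
  [1] ....# => #  t=1,i=11
  [0] ..... => .  t=1,i=9
  bits 01101000011000111100111110010010 = 1751371666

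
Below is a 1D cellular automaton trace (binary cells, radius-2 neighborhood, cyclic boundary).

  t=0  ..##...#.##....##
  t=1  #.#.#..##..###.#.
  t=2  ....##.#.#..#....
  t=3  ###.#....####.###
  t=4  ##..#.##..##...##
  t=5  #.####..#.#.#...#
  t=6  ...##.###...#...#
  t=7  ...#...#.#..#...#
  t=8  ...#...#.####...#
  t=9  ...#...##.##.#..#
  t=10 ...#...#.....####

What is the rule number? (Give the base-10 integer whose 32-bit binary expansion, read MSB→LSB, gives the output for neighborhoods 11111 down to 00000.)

3272985203

  nb #####: next=#  (t=3,i=0, bit31=1)
  nb ####.: next=#  (t=3,i=1, bit30=1)
  nb ###.#: next=.  (t=1,i=13, bit29=0)
  nb ###..: next=.  (t=4,i=1, bit28=0)
  nb ##.##: next=.  (t=3,i=13, bit27=0)
  nb ##.#.: next=.  (t=1,i=14, bit26=0)
  nb ##..#: next=#  (t=0,i=0, bit25=1)
  nb ##...: next=#  (t=0,i=4, bit24=1)
  nb #.###: next=.  (t=3,i=14, bit23=0)
  nb #.##.: next=.  (t=0,i=9, bit22=0)
  nb #.#.#: next=.  (t=1,i=0, bit21=0)
  nb #.#..: next=#  (t=1,i=4, bit20=1)
  nb #..##: next=.  (t=0,i=1, bit19=0)
  nb #..#.: next=#  (t=2,i=11, bit18=1)
  nb #...#: next=.  (t=0,i=5, bit17=0)
  nb #....: next=#  (t=0,i=12, bit16=1)
  nb .####: next=#  (t=3,i=10, bit15=1)
  nb .###.: next=#  (t=1,i=12, bit14=1)
  nb .##.#: next=.  (t=2,i=5, bit13=0)
  nb .##..: next=.  (t=0,i=3, bit12=0)
  nb .#.##: next=#  (t=0,i=8, bit11=1)
  nb .#.#.: next=.  (t=1,i=1, bit10=0)
  nb .#..#: next=#  (t=1,i=5, bit9=1)
  nb .#...: next=.  (t=2,i=13, bit8=0)
  nb ..###: next=.  (t=1,i=11, bit7=0)
  nb ..##.: next=#  (t=0,i=2, bit6=1)
  nb ..#.#: next=#  (t=0,i=7, bit5=1)
  nb ..#..: next=#  (t=2,i=12, bit4=1)
  nb ...##: next=.  (t=0,i=14, bit3=0)
  nb ...#.: next=.  (t=0,i=6, bit2=0)
  nb ....#: next=#  (t=0,i=13, bit1=1)
  nb .....: next=#  (t=2,i=0, bit0=1)
  bits 11000011000101011100101001110011 = 3272985203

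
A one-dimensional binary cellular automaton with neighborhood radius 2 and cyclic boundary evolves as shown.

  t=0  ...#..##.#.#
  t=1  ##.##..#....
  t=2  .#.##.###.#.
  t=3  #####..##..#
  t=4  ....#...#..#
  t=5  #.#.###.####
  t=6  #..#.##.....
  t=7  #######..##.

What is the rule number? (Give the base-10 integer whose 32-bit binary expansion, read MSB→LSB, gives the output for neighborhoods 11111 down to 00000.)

809925555

  [31] ##### => .  t=3,i=1
  [30] ####. => .  t=3,i=3
  [29] ###.# => #  t=2,i=8
  [28] ###.. => #  t=3,i=4
  [27] ##.## => .  t=1,i=2
  [26] ##.#. => .  t=0,i=8
  [25] ##..# => .  t=1,i=5
  [24] ##... => .  t=6,i=7
  [23] #.### => .  t=2,i=6
  [22] #.##. => #  t=1,i=3
  [21] #.#.# => .  t=0,i=9
  [20] #.#.. => .  t=0,i=11
  [19] #..## => .  t=0,i=5
  [18] #..#. => #  t=1,i=6
  [17] #...# => #  t=0,i=1
  [16] #.... => .  t=1,i=9
  [15] .#### => .  t=3,i=0
  [14] .###. => #  t=2,i=7
  [13] .##.# => #  t=0,i=7
  [12] .##.. => #  t=1,i=4
  [11] .#.## => #  t=2,i=2
  [10] .#.#. => .  t=0,i=10
  [9] .#..# => #  t=0,i=4
  [8] .#... => #  t=0,i=0
  [7] ..### => #  t=3,i=11
  [6] ..##. => .  t=0,i=6
  [5] ..#.# => #  t=2,i=1
  [4] ..#.. => #  t=0,i=3
  [3] ...## => .  t=1,i=11
  [2] ...#. => .  t=0,i=2
  [1] ....# => #  t=1,i=10
  [0] ..... => #  t=6,i=9
  bits 00110000010001100111101110110011 = 809925555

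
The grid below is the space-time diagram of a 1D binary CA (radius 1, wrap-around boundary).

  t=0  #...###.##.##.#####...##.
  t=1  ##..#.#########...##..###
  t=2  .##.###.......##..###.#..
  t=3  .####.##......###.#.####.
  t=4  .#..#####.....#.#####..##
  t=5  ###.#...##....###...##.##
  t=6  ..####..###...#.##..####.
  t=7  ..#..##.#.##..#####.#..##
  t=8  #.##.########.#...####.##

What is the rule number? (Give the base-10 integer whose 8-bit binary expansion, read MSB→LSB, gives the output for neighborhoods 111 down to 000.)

124

  nb ###: next=.  (t=0,i=5, bit7=0)
  nb ##.: next=#  (t=0,i=6, bit6=1)
  nb #.#: next=#  (t=0,i=7, bit5=1)
  nb #..: next=#  (t=0,i=1, bit4=1)
  nb .##: next=#  (t=0,i=4, bit3=1)
  nb .#.: next=#  (t=0,i=0, bit2=1)
  nb ..#: next=.  (t=0,i=3, bit1=0)
  nb ...: next=.  (t=0,i=2, bit0=0)
  bits 01111100 = 124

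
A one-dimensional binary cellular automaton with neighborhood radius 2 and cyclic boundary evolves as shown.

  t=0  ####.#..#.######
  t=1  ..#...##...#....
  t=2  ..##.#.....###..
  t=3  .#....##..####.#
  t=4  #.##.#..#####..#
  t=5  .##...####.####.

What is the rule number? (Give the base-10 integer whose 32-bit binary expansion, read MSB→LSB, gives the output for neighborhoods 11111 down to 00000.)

1517143960

  nb #####: next=.  (t=0,i=0, bit31=0)
  nb ####.: next=#  (t=0,i=2, bit30=1)
  nb ###.#: next=.  (t=0,i=3, bit29=0)
  nb ###..: next=#  (t=2,i=13, bit28=1)
  nb ##.##: next=#  (t=4,i=1, bit27=1)
  nb ##.#.: next=.  (t=0,i=4, bit26=0)
  nb ##..#: next=#  (t=3,i=8, bit25=1)
  nb ##...: next=.  (t=1,i=8, bit24=0)
  nb #.###: next=.  (t=0,i=10, bit23=0)
  nb #.##.: next=#  (t=4,i=2, bit22=1)
  nb #.#.#: next=#  (t=3,i=15, bit21=1)
  nb #.#..: next=.  (t=0,i=5, bit20=0)
  nb #..##: next=#  (t=3,i=9, bit19=1)
  nb #..#.: next=#  (t=0,i=7, bit18=1)
  nb #...#: next=.  (t=1,i=4, bit17=0)
  nb #....: next=#  (t=1,i=13, bit16=1)
  nb .####: next=#  (t=0,i=11, bit15=1)
  nb .###.: next=#  (t=2,i=12, bit14=1)
  nb .##.#: next=.  (t=2,i=3, bit13=0)
  nb .##..: next=.  (t=1,i=7, bit12=0)
  nb .#.##: next=.  (t=0,i=9, bit11=0)
  nb .#.#.: next=#  (t=3,i=0, bit10=1)
  nb .#..#: next=#  (t=0,i=6, bit9=1)
  nb .#...: next=#  (t=1,i=3, bit8=1)
  nb ..###: next=#  (t=2,i=11, bit7=1)
  nb ..##.: next=.  (t=1,i=6, bit6=0)
  nb ..#.#: next=.  (t=0,i=8, bit5=0)
  nb ..#..: next=#  (t=1,i=2, bit4=1)
  nb ...##: next=#  (t=1,i=5, bit3=1)
  nb ...#.: next=.  (t=1,i=1, bit2=0)
  nb ....#: next=.  (t=1,i=0, bit1=0)
  nb .....: next=.  (t=1,i=14, bit0=0)
  bits 01011010011011011100011110011000 = 1517143960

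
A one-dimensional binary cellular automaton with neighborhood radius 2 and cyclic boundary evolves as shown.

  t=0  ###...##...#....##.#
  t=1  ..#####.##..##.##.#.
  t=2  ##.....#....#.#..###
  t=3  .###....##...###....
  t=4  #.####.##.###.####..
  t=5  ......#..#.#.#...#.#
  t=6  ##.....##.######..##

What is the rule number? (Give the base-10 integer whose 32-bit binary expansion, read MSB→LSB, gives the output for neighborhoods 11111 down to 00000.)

490161992

  [31] ##### => .  t=1,i=4
  [30] ####. => .  t=0,i=1
  [29] ###.# => .  t=1,i=6
  [28] ###.. => #  t=0,i=2
  [27] ##.## => #  t=0,i=18
  [26] ##.#. => #  t=1,i=17
  [25] ##..# => .  t=1,i=10
  [24] ##... => #  t=0,i=3
  [23] #.### => .  t=0,i=19
  [22] #.##. => .  t=1,i=8
  [21] #.#.# => #  t=5,i=11
  [20] #.#.. => #  t=1,i=18
  [19] #..## => .  t=1,i=11
  [18] #..#. => #  t=4,i=19
  [17] #...# => #  t=0,i=4
  [16] #.... => #  t=0,i=13
  [15] .#### => .  t=0,i=0
  [14] .###. => #  t=3,i=2
  [13] .##.# => .  t=0,i=17
  [12] .##.. => .  t=0,i=7
  [11] .#.## => .  t=4,i=1
  [10] .#.#. => #  t=2,i=13
  [9] .#..# => #  t=2,i=15
  [8] .#... => #  t=0,i=12
  [7] ..### => .  t=1,i=2
  [6] ..##. => #  t=0,i=6
  [5] ..#.# => .  t=2,i=12
  [4] ..#.. => .  t=0,i=11
  [3] ...## => #  t=0,i=5
  [2] ...#. => .  t=0,i=10
  [1] ....# => .  t=0,i=14
  [0] ..... => .  t=2,i=4
  bits 00011101001101110100011101001000 = 490161992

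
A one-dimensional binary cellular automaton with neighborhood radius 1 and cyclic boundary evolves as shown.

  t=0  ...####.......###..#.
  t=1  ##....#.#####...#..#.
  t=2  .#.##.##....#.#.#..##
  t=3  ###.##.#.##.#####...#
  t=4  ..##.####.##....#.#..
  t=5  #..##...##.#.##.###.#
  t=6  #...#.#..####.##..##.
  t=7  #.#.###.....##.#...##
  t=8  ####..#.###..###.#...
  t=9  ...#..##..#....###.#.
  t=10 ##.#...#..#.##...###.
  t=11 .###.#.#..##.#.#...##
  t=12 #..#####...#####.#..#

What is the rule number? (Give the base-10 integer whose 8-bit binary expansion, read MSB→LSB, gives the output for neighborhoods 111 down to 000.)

101

  ###|.  b7=0 t=0,i=4
  ##.|#  b6=1 t=0,i=6
  #.#|#  b5=1 t=1,i=7
  #..|.  b4=0 t=0,i=7
  .##|.  b3=0 t=0,i=3
  .#.|#  b2=1 t=0,i=19
  ..#|.  b1=0 t=0,i=2
  ...|#  b0=1 t=0,i=0
  bits 01100101 = 101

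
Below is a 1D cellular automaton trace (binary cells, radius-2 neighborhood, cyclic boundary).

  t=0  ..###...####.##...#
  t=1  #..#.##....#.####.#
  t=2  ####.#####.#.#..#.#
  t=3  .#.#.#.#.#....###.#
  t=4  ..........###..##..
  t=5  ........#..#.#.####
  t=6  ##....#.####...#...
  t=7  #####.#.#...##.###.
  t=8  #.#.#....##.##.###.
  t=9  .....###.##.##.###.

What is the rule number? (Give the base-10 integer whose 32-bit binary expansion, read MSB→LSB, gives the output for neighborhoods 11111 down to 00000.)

  #####|#  b31=1 t=2,i=1
  ####.|.  b30=0 t=0,i=10
  ###.#|#  b29=1 t=0,i=11
  ###..|.  b28=0 t=0,i=4
  ##.##|.  b27=0 t=0,i=12
  ##.#.|.  b26=0 t=2,i=10
  ##..#|#  b25=1 t=1,i=1
  ##...|#  b24=1 t=0,i=5
  #.###|#  b23=1 t=1,i=13
  #.##.|#  b22=1 t=0,i=13
  #.#.#|.  b21=0 t=2,i=11
  #.#..|.  b20=0 t=2,i=13
  #..##|.  b19=0 t=0,i=1
  #..#.|#  b18=1 t=1,i=2
  #...#|#  b17=1 t=0,i=6
  #....|#  b16=1 t=1,i=8
  .####|.  b15=0 t=0,i=9
  .###.|#  b14=1 t=0,i=3
  .##.#|#  b13=1 t=7,i=13
  .##..|#  b12=1 t=0,i=14
  .#.##|.  b11=0 t=1,i=4
  .#.#.|.  b10=0 t=2,i=12
  .#..#|#  b9=1 t=0,i=0
  .#...|#  b8=1 t=3,i=10
  ..###|.  b7=0 t=0,i=2
  ..##.|#  b6=1 t=4,i=15
  ..#.#|#  b5=1 t=1,i=3
  ..#..|#  b4=1 t=0,i=18
  ...##|.  b3=0 t=0,i=7
  ...#.|.  b2=0 t=0,i=17
  ....#|#  b1=1 t=1,i=9
  .....|.  b0=0 t=4,i=0
  bits 10100011110001110111001101110010 = 2747757426

2747757426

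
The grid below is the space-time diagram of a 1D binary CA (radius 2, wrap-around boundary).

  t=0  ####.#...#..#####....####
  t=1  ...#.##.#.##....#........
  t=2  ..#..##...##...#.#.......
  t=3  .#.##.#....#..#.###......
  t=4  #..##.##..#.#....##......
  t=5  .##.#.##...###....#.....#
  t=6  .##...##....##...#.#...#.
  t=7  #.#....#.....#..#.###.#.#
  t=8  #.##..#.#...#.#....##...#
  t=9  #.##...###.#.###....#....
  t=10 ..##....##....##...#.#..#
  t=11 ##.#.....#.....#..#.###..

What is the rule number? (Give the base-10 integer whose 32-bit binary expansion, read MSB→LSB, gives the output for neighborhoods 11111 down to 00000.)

811104004

  ##### -> .   bit 31 = 0  t=0,i=0
  ####. -> .   bit 30 = 0  t=0,i=2
  ###.# -> #   bit 29 = 1  t=0,i=3
  ###.. -> #   bit 28 = 1  t=0,i=16
  ##.## -> .   bit 27 = 0  t=4,i=5
  ##.#. -> .   bit 26 = 0  t=0,i=4
  ##..# -> .   bit 25 = 0  t=4,i=8
  ##... -> .   bit 24 = 0  t=0,i=17
  #.### -> .   bit 23 = 0  t=3,i=16
  #.##. -> #   bit 22 = 1  t=1,i=5
  #.#.# -> .   bit 21 = 0  t=1,i=8
  #.#.. -> #   bit 20 = 1  t=0,i=5
  #..## -> #   bit 19 = 1  t=0,i=11
  #..#. -> .   bit 18 = 0  t=3,i=13
  #...# -> .   bit 17 = 0  t=0,i=7
  #.... -> .   bit 16 = 0  t=0,i=18
  .#### -> .   bit 15 = 0  t=0,i=13
  .###. -> #   bit 14 = 1  t=3,i=17
  .##.# -> #   bit 13 = 1  t=1,i=6
  .##.. -> #   bit 12 = 1  t=1,i=11
  .#.## -> .   bit 11 = 0  t=1,i=4
  .#.#. -> #   bit 10 = 1  t=2,i=16
  .#..# -> #   bit 9 = 1  t=0,i=10
  .#... -> #   bit 8 = 1  t=0,i=6
  ..### -> .   bit 7 = 0  t=0,i=12
  ..##. -> .   bit 6 = 0  t=2,i=5
  ..#.# -> .   bit 5 = 0  t=1,i=3
  ..#.. -> .   bit 4 = 0  t=0,i=9
  ...## -> .   bit 3 = 0  t=0,i=20
  ...#. -> #   bit 2 = 1  t=0,i=8
  ....# -> .   bit 1 = 0  t=0,i=19
  ..... -> .   bit 0 = 0  t=1,i=0
  bits 00110000010110000111011100000100 = 811104004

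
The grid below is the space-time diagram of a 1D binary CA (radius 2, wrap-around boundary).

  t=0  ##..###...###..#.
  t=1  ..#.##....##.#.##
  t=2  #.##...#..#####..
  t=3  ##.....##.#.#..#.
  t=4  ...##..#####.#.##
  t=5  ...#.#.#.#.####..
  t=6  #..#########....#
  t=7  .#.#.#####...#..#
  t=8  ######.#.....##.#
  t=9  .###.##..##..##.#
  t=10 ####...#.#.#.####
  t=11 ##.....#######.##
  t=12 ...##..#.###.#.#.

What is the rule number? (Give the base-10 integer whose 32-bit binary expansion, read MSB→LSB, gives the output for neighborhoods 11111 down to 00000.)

  nb #####: next=#  (t=2,i=12, bit31=1)
  nb ####.: next=.  (t=2,i=13, bit30=0)
  nb ###.#: next=#  (t=4,i=11, bit29=1)
  nb ###..: next=.  (t=0,i=6, bit28=0)
  nb ##.##: next=.  (t=8,i=15, bit27=0)
  nb ##.#.: next=#  (t=1,i=12, bit26=1)
  nb ##..#: next=#  (t=0,i=2, bit25=1)
  nb ##...: next=.  (t=0,i=7, bit24=0)
  nb #.###: next=#  (t=5,i=11, bit23=1)
  nb #.##.: next=.  (t=0,i=0, bit22=0)
  nb #.#.#: next=#  (t=1,i=13, bit21=1)
  nb #.#..: next=.  (t=3,i=12, bit20=0)
  nb #..##: next=.  (t=0,i=3, bit19=0)
  nb #..#.: next=.  (t=0,i=14, bit18=0)
  nb #...#: next=.  (t=0,i=8, bit17=0)
  nb #....: next=#  (t=1,i=7, bit16=1)
  nb .####: next=.  (t=2,i=11, bit15=0)
  nb .###.: next=#  (t=0,i=5, bit14=1)
  nb .##.#: next=#  (t=1,i=11, bit13=1)
  nb .##..: next=.  (t=0,i=1, bit12=0)
  nb .#.##: next=#  (t=0,i=16, bit11=1)
  nb .#.#.: next=#  (t=3,i=11, bit10=1)
  nb .#..#: next=#  (t=2,i=8, bit9=1)
  nb .#...: next=.  (t=8,i=8, bit8=0)
  nb ..###: next=#  (t=0,i=4, bit7=1)
  nb ..##.: next=#  (t=1,i=10, bit6=1)
  nb ..#.#: next=#  (t=0,i=15, bit5=1)
  nb ..#..: next=#  (t=2,i=7, bit4=1)
  nb ...##: next=.  (t=0,i=9, bit3=0)
  nb ...#.: next=.  (t=2,i=6, bit2=0)
  nb ....#: next=.  (t=1,i=8, bit1=0)
  nb .....: next=#  (t=3,i=4, bit0=1)
  bits 10100110101000010110111011110001 = 2795597553

2795597553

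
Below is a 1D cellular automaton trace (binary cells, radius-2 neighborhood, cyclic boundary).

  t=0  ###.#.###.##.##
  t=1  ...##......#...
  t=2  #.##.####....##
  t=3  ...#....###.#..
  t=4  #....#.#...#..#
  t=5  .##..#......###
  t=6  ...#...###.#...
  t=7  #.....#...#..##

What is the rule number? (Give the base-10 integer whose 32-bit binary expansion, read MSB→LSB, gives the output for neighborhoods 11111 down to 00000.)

388571753

  #####|.  b31=0 t=0,i=0
  ####.|.  b30=0 t=0,i=1
  ###.#|.  b29=0 t=0,i=2
  ###..|#  b28=1 t=2,i=8
  ##.##|.  b27=0 t=0,i=9
  ##.#.|#  b26=1 t=0,i=3
  ##..#|#  b25=1 t=5,i=3
  ##...|#  b24=1 t=1,i=5
  #.###|.  b23=0 t=0,i=6
  #.##.|.  b22=0 t=0,i=10
  #.#.#|#  b21=1 t=0,i=4
  #.#..|.  b20=0 t=3,i=12
  #..##|#  b19=1 t=4,i=13
  #..#.|.  b18=0 t=5,i=4
  #...#|.  b17=0 t=4,i=9
  #....|#  b16=1 t=1,i=6
  .####|.  b15=0 t=0,i=14
  .###.|.  b14=0 t=0,i=7
  .##.#|#  b13=1 t=0,i=11
  .##..|.  b12=0 t=1,i=4
  .#.##|.  b11=0 t=0,i=5
  .#.#.|.  b10=0 t=4,i=6
  .#..#|#  b9=1 t=4,i=12
  .#...|.  b8=0 t=1,i=12
  ..###|.  b7=0 t=2,i=13
  ..##.|#  b6=1 t=1,i=3
  ..#.#|#  b5=1 t=4,i=5
  ..#..|.  b4=0 t=1,i=11
  ...##|#  b3=1 t=1,i=2
  ...#.|.  b2=0 t=1,i=10
  ....#|.  b1=0 t=1,i=1
  .....|#  b0=1 t=1,i=0
  bits 00010111001010010010001001101001 = 388571753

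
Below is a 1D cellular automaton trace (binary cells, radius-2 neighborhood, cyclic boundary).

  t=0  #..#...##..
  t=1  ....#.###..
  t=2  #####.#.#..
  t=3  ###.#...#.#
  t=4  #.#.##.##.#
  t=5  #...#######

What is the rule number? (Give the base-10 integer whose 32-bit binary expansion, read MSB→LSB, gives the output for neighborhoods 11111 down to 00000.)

  [31] ##### => #  t=2,i=2
  [30] ####. => .  t=2,i=3
  [29] ###.# => #  t=2,i=4
  [28] ###.. => #  t=1,i=8
  [27] ##.## => #  t=4,i=6
  [26] ##.#. => .  t=2,i=5
  [25] ##..# => .  t=0,i=9
  [24] ##... => .  t=1,i=9
  [23] #.### => #  t=1,i=6
  [22] #.##. => #  t=4,i=4
  [21] #.#.# => .  t=2,i=6
  [20] #.#.. => #  t=2,i=8
  [19] #..## => #  t=2,i=10
  [18] #..#. => .  t=0,i=2
  [17] #...# => .  t=0,i=5
  [16] #.... => .  t=1,i=10
  [15] .#### => #  t=2,i=1
  [14] .###. => .  t=1,i=7
  [13] .##.# => #  t=4,i=0
  [12] .##.. => #  t=0,i=8
  [11] .#.## => .  t=1,i=5
  [10] .#.#. => .  t=2,i=7
  [9] .#..# => .  t=0,i=1
  [8] .#... => #  t=0,i=4
  [7] ..### => #  t=2,i=0
  [6] ..##. => #  t=0,i=7
  [5] ..#.# => #  t=1,i=4
  [4] ..#.. => .  t=0,i=0
  [3] ...## => #  t=0,i=6
  [2] ...#. => #  t=1,i=3
  [1] ....# => #  t=1,i=2
  [0] ..... => #  t=1,i=0
  bits 10111000110110001011000111101111 = 3101209071

3101209071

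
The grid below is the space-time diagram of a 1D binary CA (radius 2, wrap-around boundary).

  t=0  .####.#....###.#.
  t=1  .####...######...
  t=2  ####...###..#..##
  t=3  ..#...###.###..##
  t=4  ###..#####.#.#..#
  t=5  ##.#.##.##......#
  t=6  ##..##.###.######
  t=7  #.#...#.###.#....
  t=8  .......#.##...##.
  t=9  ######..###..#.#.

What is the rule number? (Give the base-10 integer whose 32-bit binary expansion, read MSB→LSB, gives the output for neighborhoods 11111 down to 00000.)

  [31] ##### => .  t=1,i=10
  [30] ####. => #  t=0,i=3
  [29] ###.# => #  t=0,i=4
  [28] ###.. => .  t=1,i=4
  [27] ##.## => #  t=3,i=9
  [26] ##.#. => .  t=0,i=5
  [25] ##..# => #  t=2,i=10
  [24] ##... => .  t=1,i=5
  [23] #.### => .  t=3,i=10
  [22] #.##. => #  t=5,i=5
  [21] #.#.# => .  t=4,i=11
  [20] #.#.. => .  t=0,i=6
  [19] #..## => .  t=0,i=0
  [18] #..#. => #  t=2,i=11
  [17] #...# => .  t=1,i=6
  [16] #.... => #  t=0,i=8
  [15] .#### => #  t=0,i=2
  [14] .###. => #  t=0,i=12
  [13] .##.# => .  t=5,i=6
  [12] .##.. => #  t=3,i=16
  [11] .#.## => #  t=5,i=4
  [10] .#.#. => .  t=4,i=12
  [9] .#..# => .  t=0,i=16
  [8] .#... => .  t=0,i=7
  [7] ..### => #  t=0,i=1
  [6] ..##. => .  t=3,i=15
  [5] ..#.# => .  t=7,i=0
  [4] ..#.. => #  t=2,i=12
  [3] ...## => #  t=0,i=10
  [2] ...#. => .  t=7,i=5
  [1] ....# => #  t=0,i=9
  [0] ..... => #  t=5,i=12
  bits 01101010010001011101100010011011 = 1782962331

1782962331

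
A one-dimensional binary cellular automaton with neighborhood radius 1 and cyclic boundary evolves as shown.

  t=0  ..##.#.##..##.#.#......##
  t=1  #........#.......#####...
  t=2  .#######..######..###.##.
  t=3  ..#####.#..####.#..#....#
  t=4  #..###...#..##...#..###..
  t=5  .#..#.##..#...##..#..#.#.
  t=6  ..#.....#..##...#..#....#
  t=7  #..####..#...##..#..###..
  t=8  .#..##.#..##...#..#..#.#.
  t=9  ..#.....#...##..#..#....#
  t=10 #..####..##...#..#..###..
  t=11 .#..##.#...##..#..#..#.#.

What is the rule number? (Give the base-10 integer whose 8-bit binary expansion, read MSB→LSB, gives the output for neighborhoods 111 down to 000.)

  ###|#  b7=1 t=1,i=18
  ##.|.  b6=0 t=0,i=3
  #.#|.  b5=0 t=0,i=4
  #..|#  b4=1 t=0,i=0
  .##|.  b3=0 t=0,i=2
  .#.|.  b2=0 t=0,i=5
  ..#|.  b1=0 t=0,i=1
  ...|#  b0=1 t=0,i=18
  bits 10010001 = 145

145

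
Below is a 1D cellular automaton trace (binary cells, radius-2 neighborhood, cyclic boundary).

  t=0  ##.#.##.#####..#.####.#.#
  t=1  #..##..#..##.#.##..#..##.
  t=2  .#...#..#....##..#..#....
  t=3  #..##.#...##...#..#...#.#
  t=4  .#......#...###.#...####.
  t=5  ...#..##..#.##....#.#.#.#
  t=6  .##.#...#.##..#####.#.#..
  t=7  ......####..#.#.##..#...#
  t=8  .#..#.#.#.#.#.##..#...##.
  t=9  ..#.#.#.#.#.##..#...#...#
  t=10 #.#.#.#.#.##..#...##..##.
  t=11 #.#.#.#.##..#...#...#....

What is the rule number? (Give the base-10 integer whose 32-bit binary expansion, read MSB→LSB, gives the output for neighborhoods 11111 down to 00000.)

  #####|#  b31=1 t=0,i=10
  ####.|#  b30=1 t=0,i=11
  ###.#|.  b29=0 t=0,i=1
  ###..|.  b28=0 t=0,i=12
  ##.##|#  b27=1 t=0,i=7
  ##.#.|.  b26=0 t=0,i=2
  ##..#|#  b25=1 t=0,i=13
  ##...|#  b24=1 t=3,i=12
  #.###|.  b23=0 t=0,i=8
  #.##.|.  b22=0 t=0,i=5
  #.#.#|#  b21=1 t=0,i=3
  #.#..|.  b20=0 t=1,i=0
  #..##|.  b19=0 t=1,i=2
  #..#.|.  b18=0 t=0,i=14
  #...#|#  b17=1 t=2,i=3
  #....|#  b16=1 t=2,i=10
  .####|.  b15=0 t=0,i=9
  .###.|#  b14=1 t=0,i=0
  .##.#|.  b13=0 t=0,i=6
  .##..|.  b12=0 t=1,i=4
  .#.##|#  b11=1 t=0,i=4
  .#.#.|.  b10=0 t=5,i=19
  .#..#|#  b9=1 t=1,i=1
  .#...|.  b8=0 t=2,i=2
  ..###|#  b7=1 t=4,i=12
  ..##.|.  b6=0 t=1,i=3
  ..#.#|#  b5=1 t=0,i=15
  ..#..|.  b4=0 t=1,i=7
  ...##|.  b3=0 t=2,i=12
  ...#.|#  b2=1 t=2,i=0
  ....#|#  b1=1 t=2,i=11
  .....|.  b0=0 t=2,i=23
  bits 11001011001000110100101010100110 = 3408087718

3408087718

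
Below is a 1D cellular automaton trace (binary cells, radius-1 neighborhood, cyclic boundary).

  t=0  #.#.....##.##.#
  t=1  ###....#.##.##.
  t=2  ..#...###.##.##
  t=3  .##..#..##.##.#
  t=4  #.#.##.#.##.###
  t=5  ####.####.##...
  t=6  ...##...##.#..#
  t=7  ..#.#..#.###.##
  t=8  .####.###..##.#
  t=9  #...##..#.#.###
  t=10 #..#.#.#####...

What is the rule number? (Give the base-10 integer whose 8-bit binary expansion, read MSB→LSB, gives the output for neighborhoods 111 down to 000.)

  ### -> .   bit 7 = 0  t=1,i=1
  ##. -> #   bit 6 = 1  t=0,i=0
  #.# -> #   bit 5 = 1  t=0,i=1
  #.. -> .   bit 4 = 0  t=0,i=3
  .## -> .   bit 3 = 0  t=0,i=8
  .#. -> #   bit 2 = 1  t=0,i=2
  ..# -> #   bit 1 = 1  t=0,i=7
  ... -> .   bit 0 = 0  t=0,i=4
  bits 01100110 = 102

102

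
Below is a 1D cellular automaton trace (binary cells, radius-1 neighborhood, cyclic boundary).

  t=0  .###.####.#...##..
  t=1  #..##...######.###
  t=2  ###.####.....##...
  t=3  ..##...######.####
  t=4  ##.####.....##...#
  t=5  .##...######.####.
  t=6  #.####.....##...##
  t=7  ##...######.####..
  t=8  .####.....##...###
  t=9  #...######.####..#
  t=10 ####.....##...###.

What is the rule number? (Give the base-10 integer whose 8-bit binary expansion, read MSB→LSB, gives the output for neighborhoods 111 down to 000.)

  nb ###: next=.  (t=0,i=2, bit7=0)
  nb ##.: next=#  (t=0,i=3, bit6=1)
  nb #.#: next=#  (t=0,i=4, bit5=1)
  nb #..: next=#  (t=0,i=11, bit4=1)
  nb .##: next=.  (t=0,i=1, bit3=0)
  nb .#.: next=#  (t=0,i=10, bit2=1)
  nb ..#: next=#  (t=0,i=0, bit1=1)
  nb ...: next=#  (t=0,i=12, bit0=1)
  bits 01110111 = 119

119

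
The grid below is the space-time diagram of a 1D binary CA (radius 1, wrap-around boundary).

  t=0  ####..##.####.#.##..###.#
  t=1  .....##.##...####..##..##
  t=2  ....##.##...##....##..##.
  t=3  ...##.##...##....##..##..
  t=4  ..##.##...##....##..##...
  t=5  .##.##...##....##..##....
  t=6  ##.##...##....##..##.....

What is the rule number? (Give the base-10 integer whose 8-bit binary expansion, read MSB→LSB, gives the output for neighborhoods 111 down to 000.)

  [7] ### => .  t=0,i=0
  [6] ##. => .  t=0,i=3
  [5] #.# => #  t=0,i=8
  [4] #.. => .  t=0,i=4
  [3] .## => #  t=0,i=6
  [2] .#. => #  t=0,i=14
  [1] ..# => #  t=0,i=5
  [0] ... => .  t=1,i=1
  bits 00101110 = 46

46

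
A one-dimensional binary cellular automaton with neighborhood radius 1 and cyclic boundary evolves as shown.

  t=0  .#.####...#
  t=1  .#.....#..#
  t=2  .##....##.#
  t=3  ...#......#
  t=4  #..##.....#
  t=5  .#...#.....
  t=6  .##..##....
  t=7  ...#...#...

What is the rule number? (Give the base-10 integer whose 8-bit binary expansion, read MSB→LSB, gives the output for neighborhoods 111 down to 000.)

20

  [7] ### => .  t=0,i=4
  [6] ##. => .  t=0,i=6
  [5] #.# => .  t=0,i=0
  [4] #.. => #  t=0,i=7
  [3] .## => .  t=0,i=3
  [2] .#. => #  t=0,i=1
  [1] ..# => .  t=0,i=9
  [0] ... => .  t=0,i=8
  bits 00010100 = 20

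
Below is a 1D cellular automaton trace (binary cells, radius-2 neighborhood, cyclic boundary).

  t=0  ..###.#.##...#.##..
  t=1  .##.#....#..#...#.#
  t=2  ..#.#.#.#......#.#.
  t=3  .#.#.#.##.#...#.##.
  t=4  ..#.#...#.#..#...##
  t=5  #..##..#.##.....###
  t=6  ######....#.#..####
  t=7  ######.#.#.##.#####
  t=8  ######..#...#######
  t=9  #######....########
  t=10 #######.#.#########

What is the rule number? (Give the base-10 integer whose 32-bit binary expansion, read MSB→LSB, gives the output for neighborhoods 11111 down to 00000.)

4204377292

  [31] ##### => #  t=6,i=0
  [30] ####. => #  t=5,i=18
  [29] ###.# => #  t=0,i=4
  [28] ###.. => #  t=5,i=0
  [27] ##.## => #  t=7,i=13
  [26] ##.#. => .  t=0,i=5
  [25] ##..# => #  t=3,i=18
  [24] ##... => .  t=0,i=10
  [23] #.### => #  t=7,i=14
  [22] #.##. => .  t=0,i=8
  [21] #.#.# => .  t=0,i=6
  [20] #.#.. => #  t=1,i=4
  [19] #..## => #  t=5,i=2
  [18] #..#. => .  t=1,i=11
  [17] #...# => .  t=0,i=11
  [16] #.... => #  t=0,i=18
  [15] .#### => #  t=5,i=17
  [14] .###. => .  t=0,i=3
  [13] .##.# => #  t=1,i=2
  [12] .##.. => #  t=0,i=9
  [11] .#.## => .  t=0,i=7
  [10] .#.#. => #  t=1,i=17
  [9] .#..# => .  t=1,i=10
  [8] .#... => .  t=1,i=5
  [7] ..### => #  t=0,i=2
  [6] ..##. => #  t=4,i=17
  [5] ..#.# => .  t=0,i=13
  [4] ..#.. => .  t=1,i=9
  [3] ...## => #  t=0,i=1
  [2] ...#. => #  t=0,i=12
  [1] ....# => .  t=0,i=0
  [0] ..... => .  t=2,i=11
  bits 11111010100110011011010011001100 = 4204377292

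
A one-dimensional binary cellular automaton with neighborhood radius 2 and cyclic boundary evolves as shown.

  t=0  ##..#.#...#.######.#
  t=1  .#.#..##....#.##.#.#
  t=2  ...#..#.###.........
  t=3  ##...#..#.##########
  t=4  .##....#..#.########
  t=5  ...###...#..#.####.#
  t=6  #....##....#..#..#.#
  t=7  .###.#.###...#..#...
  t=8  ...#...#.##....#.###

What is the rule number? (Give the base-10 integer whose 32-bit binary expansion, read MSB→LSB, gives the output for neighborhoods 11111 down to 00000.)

  nb #####: next=#  (t=0,i=14, bit31=1)
  nb ####.: next=.  (t=0,i=16, bit30=0)
  nb ###.#: next=#  (t=0,i=17, bit29=1)
  nb ###..: next=#  (t=0,i=1, bit28=1)
  nb ##.##: next=.  (t=0,i=18, bit27=0)
  nb ##.#.: next=.  (t=1,i=16, bit26=0)
  nb ##..#: next=.  (t=0,i=2, bit25=0)
  nb ##...: next=#  (t=1,i=8, bit24=1)
  nb #.###: next=#  (t=0,i=12, bit23=1)
  nb #.##.: next=.  (t=1,i=14, bit22=0)
  nb #.#.#: next=.  (t=1,i=1, bit21=0)
  nb #.#..: next=#  (t=0,i=6, bit20=1)
  nb #..##: next=.  (t=1,i=5, bit19=0)
  nb #..#.: next=#  (t=0,i=3, bit18=1)
  nb #...#: next=.  (t=0,i=8, bit17=0)
  nb #....: next=#  (t=1,i=9, bit16=1)
  nb .####: next=.  (t=0,i=13, bit15=0)
  nb .###.: next=.  (t=0,i=0, bit14=0)
  nb .##.#: next=.  (t=1,i=15, bit13=0)
  nb .##..: next=.  (t=1,i=7, bit12=0)
  nb .#.##: next=.  (t=0,i=11, bit11=0)
  nb .#.#.: next=.  (t=0,i=5, bit10=0)
  nb .#..#: next=.  (t=1,i=4, bit9=0)
  nb .#...: next=#  (t=0,i=7, bit8=1)
  nb ..###: next=.  (t=5,i=3, bit7=0)
  nb ..##.: next=#  (t=1,i=6, bit6=1)
  nb ..#.#: next=.  (t=0,i=4, bit5=0)
  nb ..#..: next=.  (t=2,i=3, bit4=0)
  nb ...##: next=.  (t=5,i=2, bit3=0)
  nb ...#.: next=.  (t=0,i=9, bit2=0)
  nb ....#: next=#  (t=1,i=10, bit1=1)
  nb .....: next=#  (t=2,i=0, bit0=1)
  bits 10110001100101010000000101000011 = 2979332419

2979332419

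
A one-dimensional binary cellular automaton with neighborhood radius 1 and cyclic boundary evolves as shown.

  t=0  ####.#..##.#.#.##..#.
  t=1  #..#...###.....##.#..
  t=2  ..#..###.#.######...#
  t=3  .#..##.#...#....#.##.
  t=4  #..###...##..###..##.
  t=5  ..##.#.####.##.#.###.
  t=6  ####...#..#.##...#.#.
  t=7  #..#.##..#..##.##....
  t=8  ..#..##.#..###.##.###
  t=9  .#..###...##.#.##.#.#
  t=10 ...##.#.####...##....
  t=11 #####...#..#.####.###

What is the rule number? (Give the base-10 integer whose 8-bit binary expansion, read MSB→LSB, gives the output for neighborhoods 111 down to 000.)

75

  nb ###: next=.  (t=0,i=1, bit7=0)
  nb ##.: next=#  (t=0,i=3, bit6=1)
  nb #.#: next=.  (t=0,i=4, bit5=0)
  nb #..: next=.  (t=0,i=6, bit4=0)
  nb .##: next=#  (t=0,i=0, bit3=1)
  nb .#.: next=.  (t=0,i=5, bit2=0)
  nb ..#: next=#  (t=0,i=7, bit1=1)
  nb ...: next=#  (t=1,i=5, bit0=1)
  bits 01001011 = 75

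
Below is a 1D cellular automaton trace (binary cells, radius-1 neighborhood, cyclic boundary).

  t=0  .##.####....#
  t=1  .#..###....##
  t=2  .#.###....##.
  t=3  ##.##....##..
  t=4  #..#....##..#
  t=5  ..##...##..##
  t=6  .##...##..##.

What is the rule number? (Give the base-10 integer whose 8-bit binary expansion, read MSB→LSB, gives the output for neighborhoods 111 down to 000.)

142

  ### -> #   bit 7 = 1  t=0,i=5
  ##. -> .   bit 6 = 0  t=0,i=2
  #.# -> .   bit 5 = 0  t=0,i=0
  #.. -> .   bit 4 = 0  t=0,i=8
  .## -> #   bit 3 = 1  t=0,i=1
  .#. -> #   bit 2 = 1  t=0,i=12
  ..# -> #   bit 1 = 1  t=0,i=11
  ... -> .   bit 0 = 0  t=0,i=9
  bits 10001110 = 142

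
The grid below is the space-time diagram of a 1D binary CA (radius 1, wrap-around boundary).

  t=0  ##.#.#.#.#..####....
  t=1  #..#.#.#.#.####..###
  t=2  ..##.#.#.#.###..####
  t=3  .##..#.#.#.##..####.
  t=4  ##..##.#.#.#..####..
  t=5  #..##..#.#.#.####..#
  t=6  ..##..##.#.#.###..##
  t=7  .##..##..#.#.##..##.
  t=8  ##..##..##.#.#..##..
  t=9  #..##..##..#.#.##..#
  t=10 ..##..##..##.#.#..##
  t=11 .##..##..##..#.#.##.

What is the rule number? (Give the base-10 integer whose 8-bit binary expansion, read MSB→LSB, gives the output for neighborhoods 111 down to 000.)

  nb ###: next=#  (t=0,i=13, bit7=1)
  nb ##.: next=.  (t=0,i=1, bit6=0)
  nb #.#: next=.  (t=0,i=2, bit5=0)
  nb #..: next=.  (t=0,i=10, bit4=0)
  nb .##: next=#  (t=0,i=0, bit3=1)
  nb .#.: next=#  (t=0,i=3, bit2=1)
  nb ..#: next=#  (t=0,i=11, bit1=1)
  nb ...: next=#  (t=0,i=17, bit0=1)
  bits 10001111 = 143

143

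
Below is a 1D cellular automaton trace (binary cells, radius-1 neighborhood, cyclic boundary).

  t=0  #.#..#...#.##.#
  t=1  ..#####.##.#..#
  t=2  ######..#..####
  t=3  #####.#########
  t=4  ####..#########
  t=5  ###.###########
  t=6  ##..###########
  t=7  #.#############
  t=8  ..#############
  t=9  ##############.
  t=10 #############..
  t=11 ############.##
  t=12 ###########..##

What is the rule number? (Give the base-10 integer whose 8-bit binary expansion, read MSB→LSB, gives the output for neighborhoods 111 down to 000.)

158

  [7] ### => #  t=1,i=3
  [6] ##. => .  t=0,i=0
  [5] #.# => .  t=0,i=1
  [4] #.. => #  t=0,i=3
  [3] .## => #  t=0,i=11
  [2] .#. => #  t=0,i=2
  [1] ..# => #  t=0,i=4
  [0] ... => .  t=0,i=7
  bits 10011110 = 158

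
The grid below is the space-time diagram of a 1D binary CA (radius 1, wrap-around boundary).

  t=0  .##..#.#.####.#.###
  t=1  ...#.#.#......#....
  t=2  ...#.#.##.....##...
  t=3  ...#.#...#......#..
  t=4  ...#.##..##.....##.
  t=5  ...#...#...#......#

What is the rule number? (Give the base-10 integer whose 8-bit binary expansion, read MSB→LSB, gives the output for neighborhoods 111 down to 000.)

  [7] ### => .  t=0,i=10
  [6] ##. => .  t=0,i=2
  [5] #.# => .  t=0,i=0
  [4] #.. => #  t=0,i=3
  [3] .## => .  t=0,i=1
  [2] .#. => #  t=0,i=5
  [1] ..# => .  t=0,i=4
  [0] ... => .  t=1,i=0
  bits 00010100 = 20

20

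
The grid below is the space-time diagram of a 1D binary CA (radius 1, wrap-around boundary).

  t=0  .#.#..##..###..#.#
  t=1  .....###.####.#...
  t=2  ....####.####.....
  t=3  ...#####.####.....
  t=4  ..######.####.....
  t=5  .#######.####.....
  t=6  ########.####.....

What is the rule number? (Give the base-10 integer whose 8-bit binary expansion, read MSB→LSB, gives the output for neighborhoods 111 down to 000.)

  ###|#  b7=1 t=0,i=11
  ##.|#  b6=1 t=0,i=7
  #.#|.  b5=0 t=0,i=0
  #..|.  b4=0 t=0,i=4
  .##|#  b3=1 t=0,i=6
  .#.|.  b2=0 t=0,i=1
  ..#|#  b1=1 t=0,i=5
  ...|.  b0=0 t=1,i=0
  bits 11001010 = 202

202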